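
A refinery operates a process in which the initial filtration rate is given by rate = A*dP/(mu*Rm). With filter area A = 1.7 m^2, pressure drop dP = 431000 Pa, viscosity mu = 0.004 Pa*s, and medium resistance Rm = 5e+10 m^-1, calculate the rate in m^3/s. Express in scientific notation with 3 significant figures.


rate = A * dP / (mu * Rm)
rate = 1.7 * 431000 / (0.004 * 5e+10)
rate = 732700.0 / 2.000e+08
rate = 3.66e-03 m^3/s


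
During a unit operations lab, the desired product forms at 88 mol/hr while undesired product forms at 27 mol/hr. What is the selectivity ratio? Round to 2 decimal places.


S = desired product rate / undesired product rate
S = 88 / 27
S = 3.26


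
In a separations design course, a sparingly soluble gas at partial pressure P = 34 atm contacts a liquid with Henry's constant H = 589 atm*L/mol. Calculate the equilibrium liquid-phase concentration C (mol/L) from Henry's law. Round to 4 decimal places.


C = P / H
C = 34 / 589
C = 0.0577 mol/L


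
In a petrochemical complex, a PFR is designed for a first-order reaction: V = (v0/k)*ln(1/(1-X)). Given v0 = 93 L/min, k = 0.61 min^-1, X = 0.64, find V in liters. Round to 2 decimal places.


V = (v0/k) * ln(1/(1-X))
V = (93/0.61) * ln(1/(1-0.64))
V = 152.459016 * ln(2.777778)
V = 152.459016 * 1.021651
V = 155.76 L


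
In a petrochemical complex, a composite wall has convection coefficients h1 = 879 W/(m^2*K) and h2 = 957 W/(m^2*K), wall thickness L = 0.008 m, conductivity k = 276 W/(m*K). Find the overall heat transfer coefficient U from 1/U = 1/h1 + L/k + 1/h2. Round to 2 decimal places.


1/U = 1/h1 + L/k + 1/h2
1/U = 1/879 + 0.008/276 + 1/957
1/U = 0.0011376564 + 2.89855e-05 + 0.0010449321
1/U = 0.002211574
U = 452.17 W/(m^2*K)


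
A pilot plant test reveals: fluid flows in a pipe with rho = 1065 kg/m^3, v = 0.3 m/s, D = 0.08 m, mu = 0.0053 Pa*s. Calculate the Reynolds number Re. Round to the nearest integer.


Re = rho * v * D / mu
Re = 1065 * 0.3 * 0.08 / 0.0053
Re = 25.56 / 0.0053
Re = 4823


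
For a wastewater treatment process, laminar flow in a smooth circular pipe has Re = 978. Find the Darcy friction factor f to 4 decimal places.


f = 64 / Re
f = 64 / 978
f = 0.0654


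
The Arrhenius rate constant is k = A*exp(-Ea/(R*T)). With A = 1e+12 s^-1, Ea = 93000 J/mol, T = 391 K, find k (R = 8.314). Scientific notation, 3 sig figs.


k = A * exp(-Ea/(R*T))
k = 1e+12 * exp(-93000 / (8.314 * 391))
k = 1e+12 * exp(-28.608571)
k = 3.76e-01


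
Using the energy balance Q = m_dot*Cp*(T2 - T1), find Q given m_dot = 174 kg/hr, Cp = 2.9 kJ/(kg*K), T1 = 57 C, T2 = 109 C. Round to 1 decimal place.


Q = m_dot * Cp * (T2 - T1)
Q = 174 * 2.9 * (109 - 57)
Q = 174 * 2.9 * 52
Q = 26239.2 kJ/hr


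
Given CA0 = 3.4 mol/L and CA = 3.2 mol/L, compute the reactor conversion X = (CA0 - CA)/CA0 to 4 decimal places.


X = (CA0 - CA) / CA0
X = (3.4 - 3.2) / 3.4
X = 0.2 / 3.4
X = 0.0588


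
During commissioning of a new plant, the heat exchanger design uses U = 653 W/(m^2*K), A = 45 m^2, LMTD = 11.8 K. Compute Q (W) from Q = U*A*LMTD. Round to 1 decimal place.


Q = U * A * LMTD
Q = 653 * 45 * 11.8
Q = 346743.0 W


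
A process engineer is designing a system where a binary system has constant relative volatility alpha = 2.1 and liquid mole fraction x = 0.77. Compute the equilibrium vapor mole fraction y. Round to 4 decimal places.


y = alpha*x / (1 + (alpha-1)*x)
y = 2.1*0.77 / (1 + (2.1-1)*0.77)
y = 1.617 / (1 + 0.847)
y = 1.617 / 1.847
y = 0.8755


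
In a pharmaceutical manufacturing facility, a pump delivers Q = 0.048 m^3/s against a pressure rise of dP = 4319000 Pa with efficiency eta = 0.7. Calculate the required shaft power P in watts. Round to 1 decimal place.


P = Q * dP / eta
P = 0.048 * 4319000 / 0.7
P = 207312.0 / 0.7
P = 296160.0 W


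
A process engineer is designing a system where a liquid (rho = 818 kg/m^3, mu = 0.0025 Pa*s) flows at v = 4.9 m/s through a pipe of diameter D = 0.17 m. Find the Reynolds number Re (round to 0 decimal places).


Re = rho * v * D / mu
Re = 818 * 4.9 * 0.17 / 0.0025
Re = 681.394 / 0.0025
Re = 272558


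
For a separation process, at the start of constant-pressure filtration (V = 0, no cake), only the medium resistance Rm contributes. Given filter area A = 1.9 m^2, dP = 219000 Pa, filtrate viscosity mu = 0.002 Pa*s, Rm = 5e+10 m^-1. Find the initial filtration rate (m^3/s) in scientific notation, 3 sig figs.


rate = A * dP / (mu * Rm)
rate = 1.9 * 219000 / (0.002 * 5e+10)
rate = 416100.0 / 1.000e+08
rate = 4.16e-03 m^3/s


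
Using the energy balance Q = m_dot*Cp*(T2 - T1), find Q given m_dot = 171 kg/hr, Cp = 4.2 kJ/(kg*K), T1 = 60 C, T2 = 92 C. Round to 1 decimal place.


Q = m_dot * Cp * (T2 - T1)
Q = 171 * 4.2 * (92 - 60)
Q = 171 * 4.2 * 32
Q = 22982.4 kJ/hr


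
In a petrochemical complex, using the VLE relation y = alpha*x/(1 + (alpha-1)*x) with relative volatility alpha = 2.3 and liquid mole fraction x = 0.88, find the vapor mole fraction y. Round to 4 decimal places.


y = alpha*x / (1 + (alpha-1)*x)
y = 2.3*0.88 / (1 + (2.3-1)*0.88)
y = 2.024 / (1 + 1.144)
y = 2.024 / 2.144
y = 0.9440


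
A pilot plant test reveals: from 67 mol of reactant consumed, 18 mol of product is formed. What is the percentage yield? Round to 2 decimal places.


Yield = (moles product / moles consumed) * 100%
Yield = (18 / 67) * 100
Yield = 0.2687 * 100
Yield = 26.87%


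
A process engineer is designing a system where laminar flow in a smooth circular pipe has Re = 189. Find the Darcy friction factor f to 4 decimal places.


f = 64 / Re
f = 64 / 189
f = 0.3386


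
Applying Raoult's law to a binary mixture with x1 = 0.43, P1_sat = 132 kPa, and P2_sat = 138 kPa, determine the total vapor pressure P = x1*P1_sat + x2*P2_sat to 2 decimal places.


P = x1*P1_sat + x2*P2_sat
x2 = 1 - x1 = 1 - 0.43 = 0.57
P = 0.43*132 + 0.57*138
P = 56.76 + 78.66
P = 135.42 kPa


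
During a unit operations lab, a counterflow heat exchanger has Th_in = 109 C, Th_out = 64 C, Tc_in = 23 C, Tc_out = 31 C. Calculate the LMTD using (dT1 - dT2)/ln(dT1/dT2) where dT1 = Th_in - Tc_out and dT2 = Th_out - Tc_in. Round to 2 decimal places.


dT1 = Th_in - Tc_out = 109 - 31 = 78
dT2 = Th_out - Tc_in = 64 - 23 = 41
LMTD = (dT1 - dT2) / ln(dT1/dT2)
LMTD = (78 - 41) / ln(78/41)
LMTD = 57.53 K


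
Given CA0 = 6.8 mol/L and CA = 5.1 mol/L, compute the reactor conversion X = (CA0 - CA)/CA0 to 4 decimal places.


X = (CA0 - CA) / CA0
X = (6.8 - 5.1) / 6.8
X = 1.7 / 6.8
X = 0.2500


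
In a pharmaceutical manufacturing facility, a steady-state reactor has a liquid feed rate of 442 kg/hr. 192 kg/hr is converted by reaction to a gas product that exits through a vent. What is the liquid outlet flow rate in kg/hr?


Steady-state mass balance on the main outlet: F_out = F_in - F_removed
F_out = 442 - 192
F_out = 250 kg/hr


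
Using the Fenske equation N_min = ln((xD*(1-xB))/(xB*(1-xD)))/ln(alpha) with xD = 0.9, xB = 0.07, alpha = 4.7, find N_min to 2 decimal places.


N_min = ln((xD*(1-xB))/(xB*(1-xD))) / ln(alpha)
Numerator inside ln: 0.837 / 0.007 = 119.571429
ln(119.571429) = 4.783914
ln(alpha) = ln(4.7) = 1.547563
N_min = 4.783914 / 1.547563 = 3.09


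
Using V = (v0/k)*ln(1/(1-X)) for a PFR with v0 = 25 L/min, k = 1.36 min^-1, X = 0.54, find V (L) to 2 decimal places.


V = (v0/k) * ln(1/(1-X))
V = (25/1.36) * ln(1/(1-0.54))
V = 18.382353 * ln(2.173913)
V = 18.382353 * 0.776529
V = 14.27 L


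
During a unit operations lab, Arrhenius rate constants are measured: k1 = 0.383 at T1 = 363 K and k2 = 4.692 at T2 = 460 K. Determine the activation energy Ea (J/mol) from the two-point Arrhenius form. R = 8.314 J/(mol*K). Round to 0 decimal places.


Ea = R * ln(k2/k1) / (1/T1 - 1/T2)
ln(k2/k1) = ln(4.692/0.383) = 2.5055792
1/T1 - 1/T2 = 1/363 - 1/460 = 0.000580907893
Ea = 8.314 * 2.5055792 / 0.000580907893
Ea = 35860 J/mol


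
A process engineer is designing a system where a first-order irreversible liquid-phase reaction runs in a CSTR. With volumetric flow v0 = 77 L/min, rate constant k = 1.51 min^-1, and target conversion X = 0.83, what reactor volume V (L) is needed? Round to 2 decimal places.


V = v0 * X / (k * (1 - X))
V = 77 * 0.83 / (1.51 * (1 - 0.83))
V = 63.91 / (1.51 * 0.17)
V = 63.91 / 0.2567
V = 248.97 L


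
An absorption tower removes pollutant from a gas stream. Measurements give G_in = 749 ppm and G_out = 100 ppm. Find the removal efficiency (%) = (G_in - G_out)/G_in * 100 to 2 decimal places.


Efficiency = (G_in - G_out) / G_in * 100%
Efficiency = (749 - 100) / 749 * 100
Efficiency = 649 / 749 * 100
Efficiency = 86.65%


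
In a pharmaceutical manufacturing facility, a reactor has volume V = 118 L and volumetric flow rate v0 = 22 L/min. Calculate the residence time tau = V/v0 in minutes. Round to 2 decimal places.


tau = V / v0
tau = 118 / 22
tau = 5.36 min


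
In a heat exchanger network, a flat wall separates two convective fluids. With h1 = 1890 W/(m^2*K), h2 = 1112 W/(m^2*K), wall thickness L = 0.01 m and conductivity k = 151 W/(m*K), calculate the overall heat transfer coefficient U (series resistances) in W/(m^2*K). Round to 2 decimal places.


1/U = 1/h1 + L/k + 1/h2
1/U = 1/1890 + 0.01/151 + 1/1112
1/U = 0.0005291005 + 6.62252e-05 + 0.0008992806
1/U = 0.0014946063
U = 669.07 W/(m^2*K)


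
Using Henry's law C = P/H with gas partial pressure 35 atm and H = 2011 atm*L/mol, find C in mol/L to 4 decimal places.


C = P / H
C = 35 / 2011
C = 0.0174 mol/L


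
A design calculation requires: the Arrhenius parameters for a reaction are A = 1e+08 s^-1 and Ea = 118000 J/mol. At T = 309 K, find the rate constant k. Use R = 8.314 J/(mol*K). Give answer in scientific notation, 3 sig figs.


k = A * exp(-Ea/(R*T))
k = 1e+08 * exp(-118000 / (8.314 * 309))
k = 1e+08 * exp(-45.931805)
k = 1.13e-12


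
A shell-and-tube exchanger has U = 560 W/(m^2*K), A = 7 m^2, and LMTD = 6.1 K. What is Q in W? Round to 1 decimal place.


Q = U * A * LMTD
Q = 560 * 7 * 6.1
Q = 23912.0 W


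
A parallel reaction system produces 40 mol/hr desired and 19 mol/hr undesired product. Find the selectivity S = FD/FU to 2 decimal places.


S = desired product rate / undesired product rate
S = 40 / 19
S = 2.11


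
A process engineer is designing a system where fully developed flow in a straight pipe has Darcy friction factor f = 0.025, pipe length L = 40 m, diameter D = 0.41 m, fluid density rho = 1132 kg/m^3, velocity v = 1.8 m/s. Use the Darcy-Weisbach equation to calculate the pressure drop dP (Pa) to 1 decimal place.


dP = f * (L/D) * (rho*v^2/2)
dP = 0.025 * (40/0.41) * (1132*1.8^2/2)
L/D = 97.56097561
rho*v^2/2 = 1132*3.24/2 = 1833.84
dP = 0.025 * 97.56097561 * 1833.84
dP = 4472.8 Pa


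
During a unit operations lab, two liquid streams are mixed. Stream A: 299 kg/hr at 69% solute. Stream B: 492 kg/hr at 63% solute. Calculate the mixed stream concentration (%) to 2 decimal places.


Mass balance on solute: F1*x1 + F2*x2 = F3*x3
F3 = F1 + F2 = 299 + 492 = 791 kg/hr
x3 = (F1*x1 + F2*x2)/F3
x3 = (299*0.69 + 492*0.63) / 791
x3 = 65.27%


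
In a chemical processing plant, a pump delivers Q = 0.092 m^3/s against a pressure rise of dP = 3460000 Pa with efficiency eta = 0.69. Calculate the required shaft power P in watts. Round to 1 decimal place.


P = Q * dP / eta
P = 0.092 * 3460000 / 0.69
P = 318320.0 / 0.69
P = 461333.3 W


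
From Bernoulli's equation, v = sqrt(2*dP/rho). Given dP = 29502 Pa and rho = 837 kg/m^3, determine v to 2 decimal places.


v = sqrt(2*dP/rho)
v = sqrt(2*29502/837)
v = sqrt(70.494624)
v = 8.40 m/s


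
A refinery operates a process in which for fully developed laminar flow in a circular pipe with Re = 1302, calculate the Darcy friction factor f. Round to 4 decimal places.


f = 64 / Re
f = 64 / 1302
f = 0.0492


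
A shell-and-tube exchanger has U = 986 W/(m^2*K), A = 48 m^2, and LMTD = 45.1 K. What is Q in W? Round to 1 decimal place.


Q = U * A * LMTD
Q = 986 * 48 * 45.1
Q = 2134492.8 W


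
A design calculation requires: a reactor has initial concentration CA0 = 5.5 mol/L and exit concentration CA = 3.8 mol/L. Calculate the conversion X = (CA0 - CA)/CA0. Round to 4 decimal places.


X = (CA0 - CA) / CA0
X = (5.5 - 3.8) / 5.5
X = 1.7 / 5.5
X = 0.3091


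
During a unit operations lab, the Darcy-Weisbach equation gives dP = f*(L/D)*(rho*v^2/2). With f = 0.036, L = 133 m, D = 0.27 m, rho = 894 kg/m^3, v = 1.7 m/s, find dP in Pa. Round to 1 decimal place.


dP = f * (L/D) * (rho*v^2/2)
dP = 0.036 * (133/0.27) * (894*1.7^2/2)
L/D = 492.59259259
rho*v^2/2 = 894*2.89/2 = 1291.83
dP = 0.036 * 492.59259259 * 1291.83
dP = 22908.5 Pa


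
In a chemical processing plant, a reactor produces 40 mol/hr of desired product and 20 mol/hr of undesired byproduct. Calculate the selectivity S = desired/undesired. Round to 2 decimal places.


S = desired product rate / undesired product rate
S = 40 / 20
S = 2.00


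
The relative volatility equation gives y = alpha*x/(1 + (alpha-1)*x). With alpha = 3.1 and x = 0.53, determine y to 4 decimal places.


y = alpha*x / (1 + (alpha-1)*x)
y = 3.1*0.53 / (1 + (3.1-1)*0.53)
y = 1.643 / (1 + 1.113)
y = 1.643 / 2.113
y = 0.7776


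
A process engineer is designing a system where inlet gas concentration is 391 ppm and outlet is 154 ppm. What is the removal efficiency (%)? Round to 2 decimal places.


Efficiency = (G_in - G_out) / G_in * 100%
Efficiency = (391 - 154) / 391 * 100
Efficiency = 237 / 391 * 100
Efficiency = 60.61%


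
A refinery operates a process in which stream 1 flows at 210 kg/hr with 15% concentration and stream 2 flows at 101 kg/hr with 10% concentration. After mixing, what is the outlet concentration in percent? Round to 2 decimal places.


Mass balance on solute: F1*x1 + F2*x2 = F3*x3
F3 = F1 + F2 = 210 + 101 = 311 kg/hr
x3 = (F1*x1 + F2*x2)/F3
x3 = (210*0.15 + 101*0.1) / 311
x3 = 13.38%


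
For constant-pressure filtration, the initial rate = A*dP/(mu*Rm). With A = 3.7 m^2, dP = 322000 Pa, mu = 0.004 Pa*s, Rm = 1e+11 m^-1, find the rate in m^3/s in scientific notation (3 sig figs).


rate = A * dP / (mu * Rm)
rate = 3.7 * 322000 / (0.004 * 1e+11)
rate = 1191400.0 / 4.000e+08
rate = 2.98e-03 m^3/s


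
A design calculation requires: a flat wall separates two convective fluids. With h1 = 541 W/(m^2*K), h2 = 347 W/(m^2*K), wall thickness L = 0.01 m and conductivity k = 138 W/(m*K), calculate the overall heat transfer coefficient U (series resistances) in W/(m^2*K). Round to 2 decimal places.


1/U = 1/h1 + L/k + 1/h2
1/U = 1/541 + 0.01/138 + 1/347
1/U = 0.0018484288 + 7.24638e-05 + 0.0028818444
1/U = 0.004802737
U = 208.21 W/(m^2*K)


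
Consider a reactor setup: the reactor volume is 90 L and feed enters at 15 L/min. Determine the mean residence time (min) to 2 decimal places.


tau = V / v0
tau = 90 / 15
tau = 6.00 min


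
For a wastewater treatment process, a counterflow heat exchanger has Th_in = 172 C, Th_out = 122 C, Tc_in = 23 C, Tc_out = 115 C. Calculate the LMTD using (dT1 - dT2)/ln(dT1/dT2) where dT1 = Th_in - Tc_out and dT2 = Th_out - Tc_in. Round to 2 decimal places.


dT1 = Th_in - Tc_out = 172 - 115 = 57
dT2 = Th_out - Tc_in = 122 - 23 = 99
LMTD = (dT1 - dT2) / ln(dT1/dT2)
LMTD = (57 - 99) / ln(57/99)
LMTD = 76.08 K


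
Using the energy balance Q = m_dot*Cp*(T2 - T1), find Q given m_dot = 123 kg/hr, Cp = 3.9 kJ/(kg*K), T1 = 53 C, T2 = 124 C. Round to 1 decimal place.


Q = m_dot * Cp * (T2 - T1)
Q = 123 * 3.9 * (124 - 53)
Q = 123 * 3.9 * 71
Q = 34058.7 kJ/hr


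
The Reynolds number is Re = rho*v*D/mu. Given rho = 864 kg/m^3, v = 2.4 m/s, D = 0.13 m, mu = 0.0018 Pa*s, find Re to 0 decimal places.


Re = rho * v * D / mu
Re = 864 * 2.4 * 0.13 / 0.0018
Re = 269.568 / 0.0018
Re = 149760


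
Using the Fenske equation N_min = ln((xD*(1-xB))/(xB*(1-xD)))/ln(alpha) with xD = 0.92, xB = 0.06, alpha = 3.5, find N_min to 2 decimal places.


N_min = ln((xD*(1-xB))/(xB*(1-xD))) / ln(alpha)
Numerator inside ln: 0.8648 / 0.0048 = 180.166667
ln(180.166667) = 5.193882
ln(alpha) = ln(3.5) = 1.252763
N_min = 5.193882 / 1.252763 = 4.15


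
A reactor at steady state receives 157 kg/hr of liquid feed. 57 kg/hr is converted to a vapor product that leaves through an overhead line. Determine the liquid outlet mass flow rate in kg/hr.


Steady-state mass balance on the main outlet: F_out = F_in - F_removed
F_out = 157 - 57
F_out = 100 kg/hr


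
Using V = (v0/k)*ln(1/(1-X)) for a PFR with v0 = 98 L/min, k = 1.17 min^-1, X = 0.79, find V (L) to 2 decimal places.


V = (v0/k) * ln(1/(1-X))
V = (98/1.17) * ln(1/(1-0.79))
V = 83.760684 * ln(4.761905)
V = 83.760684 * 1.560648
V = 130.72 L


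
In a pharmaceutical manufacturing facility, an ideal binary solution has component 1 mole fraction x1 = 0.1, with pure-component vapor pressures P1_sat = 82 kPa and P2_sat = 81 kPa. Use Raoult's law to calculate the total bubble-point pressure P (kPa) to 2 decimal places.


P = x1*P1_sat + x2*P2_sat
x2 = 1 - x1 = 1 - 0.1 = 0.9
P = 0.1*82 + 0.9*81
P = 8.2 + 72.9
P = 81.10 kPa


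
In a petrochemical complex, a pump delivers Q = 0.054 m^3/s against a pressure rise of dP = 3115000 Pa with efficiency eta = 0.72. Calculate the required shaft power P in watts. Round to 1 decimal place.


P = Q * dP / eta
P = 0.054 * 3115000 / 0.72
P = 168210.0 / 0.72
P = 233625.0 W


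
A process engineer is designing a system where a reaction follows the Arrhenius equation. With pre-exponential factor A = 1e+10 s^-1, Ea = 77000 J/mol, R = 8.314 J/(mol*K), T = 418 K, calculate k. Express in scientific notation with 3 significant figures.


k = A * exp(-Ea/(R*T))
k = 1e+10 * exp(-77000 / (8.314 * 418))
k = 1e+10 * exp(-22.156667)
k = 2.38e+00


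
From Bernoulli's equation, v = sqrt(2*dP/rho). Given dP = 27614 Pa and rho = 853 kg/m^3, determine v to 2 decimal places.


v = sqrt(2*dP/rho)
v = sqrt(2*27614/853)
v = sqrt(64.745604)
v = 8.05 m/s


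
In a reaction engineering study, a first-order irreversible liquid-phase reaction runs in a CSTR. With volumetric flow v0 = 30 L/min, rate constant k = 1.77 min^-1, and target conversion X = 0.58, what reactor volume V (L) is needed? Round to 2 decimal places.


V = v0 * X / (k * (1 - X))
V = 30 * 0.58 / (1.77 * (1 - 0.58))
V = 17.4 / (1.77 * 0.42)
V = 17.4 / 0.7434
V = 23.41 L


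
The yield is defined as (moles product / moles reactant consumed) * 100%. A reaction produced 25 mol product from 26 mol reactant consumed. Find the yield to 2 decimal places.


Yield = (moles product / moles consumed) * 100%
Yield = (25 / 26) * 100
Yield = 0.9615 * 100
Yield = 96.15%


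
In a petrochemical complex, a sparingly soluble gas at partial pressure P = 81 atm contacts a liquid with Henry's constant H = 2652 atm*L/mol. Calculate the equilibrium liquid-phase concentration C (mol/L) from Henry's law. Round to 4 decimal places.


C = P / H
C = 81 / 2652
C = 0.0305 mol/L


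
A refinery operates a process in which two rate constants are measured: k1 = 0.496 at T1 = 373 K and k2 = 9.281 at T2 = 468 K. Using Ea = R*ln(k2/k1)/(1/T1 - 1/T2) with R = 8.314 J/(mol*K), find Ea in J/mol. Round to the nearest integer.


Ea = R * ln(k2/k1) / (1/T1 - 1/T2)
ln(k2/k1) = ln(9.281/0.496) = 2.9291487
1/T1 - 1/T2 = 1/373 - 1/468 = 0.000544213011
Ea = 8.314 * 2.9291487 / 0.000544213011
Ea = 44749 J/mol


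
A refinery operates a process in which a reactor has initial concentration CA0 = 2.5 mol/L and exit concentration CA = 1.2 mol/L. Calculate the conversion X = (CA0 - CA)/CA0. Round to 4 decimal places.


X = (CA0 - CA) / CA0
X = (2.5 - 1.2) / 2.5
X = 1.3 / 2.5
X = 0.5200


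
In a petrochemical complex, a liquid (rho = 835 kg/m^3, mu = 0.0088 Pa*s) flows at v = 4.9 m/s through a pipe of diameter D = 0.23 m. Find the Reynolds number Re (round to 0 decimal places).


Re = rho * v * D / mu
Re = 835 * 4.9 * 0.23 / 0.0088
Re = 941.045 / 0.0088
Re = 106937


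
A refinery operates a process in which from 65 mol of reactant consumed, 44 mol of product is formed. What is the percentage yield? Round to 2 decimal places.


Yield = (moles product / moles consumed) * 100%
Yield = (44 / 65) * 100
Yield = 0.6769 * 100
Yield = 67.69%


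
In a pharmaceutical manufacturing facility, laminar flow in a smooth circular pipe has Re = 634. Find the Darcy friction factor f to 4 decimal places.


f = 64 / Re
f = 64 / 634
f = 0.1009


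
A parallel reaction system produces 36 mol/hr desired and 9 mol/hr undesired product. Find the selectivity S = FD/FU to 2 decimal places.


S = desired product rate / undesired product rate
S = 36 / 9
S = 4.00


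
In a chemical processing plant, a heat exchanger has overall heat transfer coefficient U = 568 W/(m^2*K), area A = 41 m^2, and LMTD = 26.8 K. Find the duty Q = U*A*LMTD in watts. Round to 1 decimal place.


Q = U * A * LMTD
Q = 568 * 41 * 26.8
Q = 624118.4 W


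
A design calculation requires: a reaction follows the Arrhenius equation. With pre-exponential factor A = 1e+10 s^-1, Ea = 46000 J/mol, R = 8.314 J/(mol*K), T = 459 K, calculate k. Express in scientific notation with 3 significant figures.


k = A * exp(-Ea/(R*T))
k = 1e+10 * exp(-46000 / (8.314 * 459))
k = 1e+10 * exp(-12.054109)
k = 5.82e+04


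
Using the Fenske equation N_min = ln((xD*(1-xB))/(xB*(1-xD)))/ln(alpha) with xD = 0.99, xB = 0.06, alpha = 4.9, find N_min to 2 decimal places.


N_min = ln((xD*(1-xB))/(xB*(1-xD))) / ln(alpha)
Numerator inside ln: 0.9306 / 0.0006 = 1551.0
ln(1551.0) = 7.346655
ln(alpha) = ln(4.9) = 1.589235
N_min = 7.346655 / 1.589235 = 4.62


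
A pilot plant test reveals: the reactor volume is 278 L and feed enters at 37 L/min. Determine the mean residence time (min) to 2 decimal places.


tau = V / v0
tau = 278 / 37
tau = 7.51 min


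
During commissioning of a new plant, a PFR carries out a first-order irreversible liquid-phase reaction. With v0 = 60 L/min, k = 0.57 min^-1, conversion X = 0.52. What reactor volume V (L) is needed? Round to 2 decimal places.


V = (v0/k) * ln(1/(1-X))
V = (60/0.57) * ln(1/(1-0.52))
V = 105.263158 * ln(2.083333)
V = 105.263158 * 0.733969
V = 77.26 L


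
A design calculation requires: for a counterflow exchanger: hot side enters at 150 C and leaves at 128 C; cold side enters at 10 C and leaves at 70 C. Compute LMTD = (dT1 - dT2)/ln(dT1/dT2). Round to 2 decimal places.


dT1 = Th_in - Tc_out = 150 - 70 = 80
dT2 = Th_out - Tc_in = 128 - 10 = 118
LMTD = (dT1 - dT2) / ln(dT1/dT2)
LMTD = (80 - 118) / ln(80/118)
LMTD = 97.77 K


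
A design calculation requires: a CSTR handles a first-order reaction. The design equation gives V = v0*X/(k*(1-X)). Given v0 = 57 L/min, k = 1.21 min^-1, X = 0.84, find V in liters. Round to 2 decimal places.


V = v0 * X / (k * (1 - X))
V = 57 * 0.84 / (1.21 * (1 - 0.84))
V = 47.88 / (1.21 * 0.16)
V = 47.88 / 0.1936
V = 247.31 L


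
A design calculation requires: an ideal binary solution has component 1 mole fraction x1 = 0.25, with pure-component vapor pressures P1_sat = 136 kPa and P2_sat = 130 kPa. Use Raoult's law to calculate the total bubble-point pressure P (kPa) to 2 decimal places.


P = x1*P1_sat + x2*P2_sat
x2 = 1 - x1 = 1 - 0.25 = 0.75
P = 0.25*136 + 0.75*130
P = 34.0 + 97.5
P = 131.50 kPa


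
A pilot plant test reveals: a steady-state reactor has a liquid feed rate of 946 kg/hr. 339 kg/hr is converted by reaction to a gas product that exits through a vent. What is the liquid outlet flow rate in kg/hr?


Steady-state mass balance on the main outlet: F_out = F_in - F_removed
F_out = 946 - 339
F_out = 607 kg/hr


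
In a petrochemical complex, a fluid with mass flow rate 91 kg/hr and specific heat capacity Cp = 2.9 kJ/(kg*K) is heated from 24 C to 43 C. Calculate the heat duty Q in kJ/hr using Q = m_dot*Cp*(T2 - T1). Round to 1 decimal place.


Q = m_dot * Cp * (T2 - T1)
Q = 91 * 2.9 * (43 - 24)
Q = 91 * 2.9 * 19
Q = 5014.1 kJ/hr


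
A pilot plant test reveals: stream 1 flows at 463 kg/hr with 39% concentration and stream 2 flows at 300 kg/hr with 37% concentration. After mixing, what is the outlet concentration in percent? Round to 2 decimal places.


Mass balance on solute: F1*x1 + F2*x2 = F3*x3
F3 = F1 + F2 = 463 + 300 = 763 kg/hr
x3 = (F1*x1 + F2*x2)/F3
x3 = (463*0.39 + 300*0.37) / 763
x3 = 38.21%


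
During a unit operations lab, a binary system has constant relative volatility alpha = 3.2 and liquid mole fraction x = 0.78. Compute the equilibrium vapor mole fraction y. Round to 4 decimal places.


y = alpha*x / (1 + (alpha-1)*x)
y = 3.2*0.78 / (1 + (3.2-1)*0.78)
y = 2.496 / (1 + 1.716)
y = 2.496 / 2.716
y = 0.9190


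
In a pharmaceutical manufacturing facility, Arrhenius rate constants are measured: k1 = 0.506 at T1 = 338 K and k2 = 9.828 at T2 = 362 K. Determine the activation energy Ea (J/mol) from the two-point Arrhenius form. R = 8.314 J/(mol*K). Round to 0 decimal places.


Ea = R * ln(k2/k1) / (1/T1 - 1/T2)
ln(k2/k1) = ln(9.828/0.506) = 2.9664541
1/T1 - 1/T2 = 1/338 - 1/362 = 0.000196148942
Ea = 8.314 * 2.9664541 / 0.000196148942
Ea = 125737 J/mol


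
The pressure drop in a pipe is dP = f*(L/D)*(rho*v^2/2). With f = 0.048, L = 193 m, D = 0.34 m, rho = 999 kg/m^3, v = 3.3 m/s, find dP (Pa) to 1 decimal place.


dP = f * (L/D) * (rho*v^2/2)
dP = 0.048 * (193/0.34) * (999*3.3^2/2)
L/D = 567.64705882
rho*v^2/2 = 999*10.89/2 = 5439.555
dP = 0.048 * 567.64705882 * 5439.555
dP = 148211.9 Pa


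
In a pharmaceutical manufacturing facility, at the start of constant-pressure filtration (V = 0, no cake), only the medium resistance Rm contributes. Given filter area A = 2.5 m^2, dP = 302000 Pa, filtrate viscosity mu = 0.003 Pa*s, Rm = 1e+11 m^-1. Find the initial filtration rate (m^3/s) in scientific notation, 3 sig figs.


rate = A * dP / (mu * Rm)
rate = 2.5 * 302000 / (0.003 * 1e+11)
rate = 755000.0 / 3.000e+08
rate = 2.52e-03 m^3/s


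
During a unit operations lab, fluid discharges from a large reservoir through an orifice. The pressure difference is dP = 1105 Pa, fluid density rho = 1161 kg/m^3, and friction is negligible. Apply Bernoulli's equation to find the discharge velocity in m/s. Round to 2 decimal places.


v = sqrt(2*dP/rho)
v = sqrt(2*1105/1161)
v = sqrt(1.903531)
v = 1.38 m/s


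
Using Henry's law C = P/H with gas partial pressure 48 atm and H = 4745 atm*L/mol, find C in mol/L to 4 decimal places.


C = P / H
C = 48 / 4745
C = 0.0101 mol/L


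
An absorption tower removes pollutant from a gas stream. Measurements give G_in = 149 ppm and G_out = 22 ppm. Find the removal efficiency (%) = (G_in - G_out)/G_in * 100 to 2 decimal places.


Efficiency = (G_in - G_out) / G_in * 100%
Efficiency = (149 - 22) / 149 * 100
Efficiency = 127 / 149 * 100
Efficiency = 85.23%


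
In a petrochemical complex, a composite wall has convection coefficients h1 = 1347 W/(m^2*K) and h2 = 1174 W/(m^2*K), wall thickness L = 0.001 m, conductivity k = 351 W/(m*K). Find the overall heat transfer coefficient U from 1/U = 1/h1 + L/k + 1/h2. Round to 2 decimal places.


1/U = 1/h1 + L/k + 1/h2
1/U = 1/1347 + 0.001/351 + 1/1174
1/U = 0.0007423905 + 2.849e-06 + 0.0008517888
1/U = 0.0015970283
U = 626.16 W/(m^2*K)


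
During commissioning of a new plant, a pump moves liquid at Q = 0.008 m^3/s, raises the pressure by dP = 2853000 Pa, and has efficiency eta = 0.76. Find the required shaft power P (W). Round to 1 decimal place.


P = Q * dP / eta
P = 0.008 * 2853000 / 0.76
P = 22824.0 / 0.76
P = 30031.6 W


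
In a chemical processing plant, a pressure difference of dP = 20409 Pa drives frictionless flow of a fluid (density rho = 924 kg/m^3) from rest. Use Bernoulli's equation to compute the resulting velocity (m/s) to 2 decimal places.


v = sqrt(2*dP/rho)
v = sqrt(2*20409/924)
v = sqrt(44.175325)
v = 6.65 m/s


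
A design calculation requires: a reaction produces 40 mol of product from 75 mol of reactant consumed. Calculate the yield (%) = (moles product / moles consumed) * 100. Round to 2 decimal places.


Yield = (moles product / moles consumed) * 100%
Yield = (40 / 75) * 100
Yield = 0.5333 * 100
Yield = 53.33%


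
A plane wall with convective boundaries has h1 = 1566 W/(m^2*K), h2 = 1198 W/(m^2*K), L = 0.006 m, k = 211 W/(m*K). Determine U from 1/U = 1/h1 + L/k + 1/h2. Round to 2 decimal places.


1/U = 1/h1 + L/k + 1/h2
1/U = 1/1566 + 0.006/211 + 1/1198
1/U = 0.0006385696 + 2.8436e-05 + 0.0008347245
1/U = 0.0015017301
U = 665.90 W/(m^2*K)


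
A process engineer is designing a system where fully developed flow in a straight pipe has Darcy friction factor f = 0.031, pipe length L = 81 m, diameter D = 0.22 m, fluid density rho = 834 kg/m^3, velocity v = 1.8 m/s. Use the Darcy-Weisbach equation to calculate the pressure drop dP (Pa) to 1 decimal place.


dP = f * (L/D) * (rho*v^2/2)
dP = 0.031 * (81/0.22) * (834*1.8^2/2)
L/D = 368.18181818
rho*v^2/2 = 834*3.24/2 = 1351.08
dP = 0.031 * 368.18181818 * 1351.08
dP = 15420.7 Pa


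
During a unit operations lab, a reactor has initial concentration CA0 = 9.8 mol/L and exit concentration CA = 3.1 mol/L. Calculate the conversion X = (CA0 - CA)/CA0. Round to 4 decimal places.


X = (CA0 - CA) / CA0
X = (9.8 - 3.1) / 9.8
X = 6.7 / 9.8
X = 0.6837


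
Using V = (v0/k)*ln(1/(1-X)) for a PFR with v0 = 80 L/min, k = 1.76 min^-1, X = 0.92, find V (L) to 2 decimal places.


V = (v0/k) * ln(1/(1-X))
V = (80/1.76) * ln(1/(1-0.92))
V = 45.454545 * ln(12.5)
V = 45.454545 * 2.525729
V = 114.81 L


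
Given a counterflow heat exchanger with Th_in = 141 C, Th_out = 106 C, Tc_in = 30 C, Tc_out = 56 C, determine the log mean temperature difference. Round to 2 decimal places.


dT1 = Th_in - Tc_out = 141 - 56 = 85
dT2 = Th_out - Tc_in = 106 - 30 = 76
LMTD = (dT1 - dT2) / ln(dT1/dT2)
LMTD = (85 - 76) / ln(85/76)
LMTD = 80.42 K


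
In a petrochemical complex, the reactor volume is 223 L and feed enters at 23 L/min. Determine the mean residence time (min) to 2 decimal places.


tau = V / v0
tau = 223 / 23
tau = 9.70 min


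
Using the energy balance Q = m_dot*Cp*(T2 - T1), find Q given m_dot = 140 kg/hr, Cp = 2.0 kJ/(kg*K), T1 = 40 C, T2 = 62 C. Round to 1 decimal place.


Q = m_dot * Cp * (T2 - T1)
Q = 140 * 2.0 * (62 - 40)
Q = 140 * 2.0 * 22
Q = 6160.0 kJ/hr


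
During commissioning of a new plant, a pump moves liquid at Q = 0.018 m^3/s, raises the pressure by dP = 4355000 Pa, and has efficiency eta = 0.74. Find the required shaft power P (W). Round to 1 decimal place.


P = Q * dP / eta
P = 0.018 * 4355000 / 0.74
P = 78390.0 / 0.74
P = 105932.4 W


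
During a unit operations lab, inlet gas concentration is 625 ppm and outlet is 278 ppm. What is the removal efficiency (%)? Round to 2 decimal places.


Efficiency = (G_in - G_out) / G_in * 100%
Efficiency = (625 - 278) / 625 * 100
Efficiency = 347 / 625 * 100
Efficiency = 55.52%


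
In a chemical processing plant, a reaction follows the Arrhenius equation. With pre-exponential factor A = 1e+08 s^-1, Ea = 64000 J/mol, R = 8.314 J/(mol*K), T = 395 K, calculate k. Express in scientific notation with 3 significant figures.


k = A * exp(-Ea/(R*T))
k = 1e+08 * exp(-64000 / (8.314 * 395))
k = 1e+08 * exp(-19.488251)
k = 3.44e-01


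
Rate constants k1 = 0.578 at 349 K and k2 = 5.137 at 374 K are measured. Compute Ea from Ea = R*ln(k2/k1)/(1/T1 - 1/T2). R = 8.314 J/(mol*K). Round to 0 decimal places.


Ea = R * ln(k2/k1) / (1/T1 - 1/T2)
ln(k2/k1) = ln(5.137/0.578) = 2.1846507
1/T1 - 1/T2 = 1/349 - 1/374 = 0.000191532721
Ea = 8.314 * 2.1846507 / 0.000191532721
Ea = 94831 J/mol


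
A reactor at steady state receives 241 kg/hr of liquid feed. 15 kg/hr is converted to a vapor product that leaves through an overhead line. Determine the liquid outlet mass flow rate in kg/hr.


Steady-state mass balance on the main outlet: F_out = F_in - F_removed
F_out = 241 - 15
F_out = 226 kg/hr


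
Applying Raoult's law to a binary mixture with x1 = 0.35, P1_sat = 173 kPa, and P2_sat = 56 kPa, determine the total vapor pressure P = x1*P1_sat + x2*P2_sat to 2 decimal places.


P = x1*P1_sat + x2*P2_sat
x2 = 1 - x1 = 1 - 0.35 = 0.65
P = 0.35*173 + 0.65*56
P = 60.55 + 36.4
P = 96.95 kPa


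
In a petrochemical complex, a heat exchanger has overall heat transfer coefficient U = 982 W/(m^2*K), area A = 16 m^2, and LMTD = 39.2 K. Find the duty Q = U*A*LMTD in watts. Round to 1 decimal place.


Q = U * A * LMTD
Q = 982 * 16 * 39.2
Q = 615910.4 W


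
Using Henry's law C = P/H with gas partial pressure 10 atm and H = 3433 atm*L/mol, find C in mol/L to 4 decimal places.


C = P / H
C = 10 / 3433
C = 0.0029 mol/L


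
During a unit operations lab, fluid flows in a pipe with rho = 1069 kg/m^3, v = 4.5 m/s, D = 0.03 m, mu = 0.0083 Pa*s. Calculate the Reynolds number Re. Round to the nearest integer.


Re = rho * v * D / mu
Re = 1069 * 4.5 * 0.03 / 0.0083
Re = 144.315 / 0.0083
Re = 17387


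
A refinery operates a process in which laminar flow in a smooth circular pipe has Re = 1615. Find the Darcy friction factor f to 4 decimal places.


f = 64 / Re
f = 64 / 1615
f = 0.0396


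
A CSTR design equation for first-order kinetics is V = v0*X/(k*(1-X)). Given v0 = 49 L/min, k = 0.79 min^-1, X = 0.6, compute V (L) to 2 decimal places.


V = v0 * X / (k * (1 - X))
V = 49 * 0.6 / (0.79 * (1 - 0.6))
V = 29.4 / (0.79 * 0.4)
V = 29.4 / 0.316
V = 93.04 L


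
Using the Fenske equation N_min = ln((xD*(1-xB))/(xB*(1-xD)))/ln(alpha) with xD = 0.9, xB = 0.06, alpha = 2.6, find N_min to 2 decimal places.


N_min = ln((xD*(1-xB))/(xB*(1-xD))) / ln(alpha)
Numerator inside ln: 0.846 / 0.006 = 141.0
ln(141.0) = 4.94876
ln(alpha) = ln(2.6) = 0.955511
N_min = 4.94876 / 0.955511 = 5.18


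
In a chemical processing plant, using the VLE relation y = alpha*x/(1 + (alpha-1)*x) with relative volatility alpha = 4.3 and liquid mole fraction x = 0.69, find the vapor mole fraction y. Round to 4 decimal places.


y = alpha*x / (1 + (alpha-1)*x)
y = 4.3*0.69 / (1 + (4.3-1)*0.69)
y = 2.967 / (1 + 2.277)
y = 2.967 / 3.277
y = 0.9054


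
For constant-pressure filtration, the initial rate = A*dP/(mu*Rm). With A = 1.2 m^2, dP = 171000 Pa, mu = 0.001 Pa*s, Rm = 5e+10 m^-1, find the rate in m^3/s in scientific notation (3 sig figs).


rate = A * dP / (mu * Rm)
rate = 1.2 * 171000 / (0.001 * 5e+10)
rate = 205200.0 / 5.000e+07
rate = 4.10e-03 m^3/s


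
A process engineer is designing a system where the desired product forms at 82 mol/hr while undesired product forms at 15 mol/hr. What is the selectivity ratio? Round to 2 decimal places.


S = desired product rate / undesired product rate
S = 82 / 15
S = 5.47


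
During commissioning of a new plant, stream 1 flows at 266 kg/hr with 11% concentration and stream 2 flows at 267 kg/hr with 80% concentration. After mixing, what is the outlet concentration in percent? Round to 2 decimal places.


Mass balance on solute: F1*x1 + F2*x2 = F3*x3
F3 = F1 + F2 = 266 + 267 = 533 kg/hr
x3 = (F1*x1 + F2*x2)/F3
x3 = (266*0.11 + 267*0.8) / 533
x3 = 45.56%


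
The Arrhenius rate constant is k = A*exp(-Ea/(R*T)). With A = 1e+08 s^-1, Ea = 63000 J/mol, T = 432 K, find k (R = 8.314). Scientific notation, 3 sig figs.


k = A * exp(-Ea/(R*T))
k = 1e+08 * exp(-63000 / (8.314 * 432))
k = 1e+08 * exp(-17.540694)
k = 2.41e+00


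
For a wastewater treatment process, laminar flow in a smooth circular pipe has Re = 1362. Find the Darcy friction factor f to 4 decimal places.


f = 64 / Re
f = 64 / 1362
f = 0.0470


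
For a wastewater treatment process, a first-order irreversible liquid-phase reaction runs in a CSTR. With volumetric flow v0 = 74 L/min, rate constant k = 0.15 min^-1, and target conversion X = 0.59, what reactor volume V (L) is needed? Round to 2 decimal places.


V = v0 * X / (k * (1 - X))
V = 74 * 0.59 / (0.15 * (1 - 0.59))
V = 43.66 / (0.15 * 0.41)
V = 43.66 / 0.0615
V = 709.92 L


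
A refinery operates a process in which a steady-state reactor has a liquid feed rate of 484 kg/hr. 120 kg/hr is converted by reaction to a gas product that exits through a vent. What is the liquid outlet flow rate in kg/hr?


Steady-state mass balance on the main outlet: F_out = F_in - F_removed
F_out = 484 - 120
F_out = 364 kg/hr


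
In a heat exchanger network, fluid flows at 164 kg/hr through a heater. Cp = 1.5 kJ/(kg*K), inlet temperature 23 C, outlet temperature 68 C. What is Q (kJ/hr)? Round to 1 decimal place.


Q = m_dot * Cp * (T2 - T1)
Q = 164 * 1.5 * (68 - 23)
Q = 164 * 1.5 * 45
Q = 11070.0 kJ/hr


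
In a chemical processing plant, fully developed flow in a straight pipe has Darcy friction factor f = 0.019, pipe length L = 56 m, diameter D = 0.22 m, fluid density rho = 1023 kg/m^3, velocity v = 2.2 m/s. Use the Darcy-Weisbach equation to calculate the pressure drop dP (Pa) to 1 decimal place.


dP = f * (L/D) * (rho*v^2/2)
dP = 0.019 * (56/0.22) * (1023*2.2^2/2)
L/D = 254.54545455
rho*v^2/2 = 1023*4.84/2 = 2475.66
dP = 0.019 * 254.54545455 * 2475.66
dP = 11973.2 Pa


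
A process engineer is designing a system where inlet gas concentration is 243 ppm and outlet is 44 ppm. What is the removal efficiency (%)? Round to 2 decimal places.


Efficiency = (G_in - G_out) / G_in * 100%
Efficiency = (243 - 44) / 243 * 100
Efficiency = 199 / 243 * 100
Efficiency = 81.89%


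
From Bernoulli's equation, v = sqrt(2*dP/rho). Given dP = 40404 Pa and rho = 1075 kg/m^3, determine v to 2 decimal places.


v = sqrt(2*dP/rho)
v = sqrt(2*40404/1075)
v = sqrt(75.170233)
v = 8.67 m/s


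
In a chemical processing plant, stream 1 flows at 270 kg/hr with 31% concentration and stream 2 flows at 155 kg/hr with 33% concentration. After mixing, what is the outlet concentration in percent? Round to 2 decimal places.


Mass balance on solute: F1*x1 + F2*x2 = F3*x3
F3 = F1 + F2 = 270 + 155 = 425 kg/hr
x3 = (F1*x1 + F2*x2)/F3
x3 = (270*0.31 + 155*0.33) / 425
x3 = 31.73%


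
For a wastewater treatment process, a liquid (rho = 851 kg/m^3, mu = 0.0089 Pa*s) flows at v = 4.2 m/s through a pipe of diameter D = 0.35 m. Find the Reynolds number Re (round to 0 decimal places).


Re = rho * v * D / mu
Re = 851 * 4.2 * 0.35 / 0.0089
Re = 1250.97 / 0.0089
Re = 140558


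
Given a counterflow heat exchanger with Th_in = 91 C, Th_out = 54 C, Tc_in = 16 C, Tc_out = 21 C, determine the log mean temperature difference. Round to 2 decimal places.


dT1 = Th_in - Tc_out = 91 - 21 = 70
dT2 = Th_out - Tc_in = 54 - 16 = 38
LMTD = (dT1 - dT2) / ln(dT1/dT2)
LMTD = (70 - 38) / ln(70/38)
LMTD = 52.38 K


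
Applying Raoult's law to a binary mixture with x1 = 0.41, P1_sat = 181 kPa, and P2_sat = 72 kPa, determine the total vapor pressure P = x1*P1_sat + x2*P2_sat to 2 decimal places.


P = x1*P1_sat + x2*P2_sat
x2 = 1 - x1 = 1 - 0.41 = 0.59
P = 0.41*181 + 0.59*72
P = 74.21 + 42.48
P = 116.69 kPa


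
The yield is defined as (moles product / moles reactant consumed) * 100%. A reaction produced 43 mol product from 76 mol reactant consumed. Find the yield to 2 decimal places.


Yield = (moles product / moles consumed) * 100%
Yield = (43 / 76) * 100
Yield = 0.5658 * 100
Yield = 56.58%


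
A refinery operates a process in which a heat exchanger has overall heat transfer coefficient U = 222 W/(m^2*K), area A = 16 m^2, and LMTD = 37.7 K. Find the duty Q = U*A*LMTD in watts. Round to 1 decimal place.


Q = U * A * LMTD
Q = 222 * 16 * 37.7
Q = 133910.4 W


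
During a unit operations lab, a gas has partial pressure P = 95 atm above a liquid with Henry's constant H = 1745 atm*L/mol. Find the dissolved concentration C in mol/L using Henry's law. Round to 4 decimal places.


C = P / H
C = 95 / 1745
C = 0.0544 mol/L


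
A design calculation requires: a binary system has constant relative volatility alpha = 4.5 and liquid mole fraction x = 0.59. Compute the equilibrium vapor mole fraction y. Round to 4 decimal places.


y = alpha*x / (1 + (alpha-1)*x)
y = 4.5*0.59 / (1 + (4.5-1)*0.59)
y = 2.655 / (1 + 2.065)
y = 2.655 / 3.065
y = 0.8662
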